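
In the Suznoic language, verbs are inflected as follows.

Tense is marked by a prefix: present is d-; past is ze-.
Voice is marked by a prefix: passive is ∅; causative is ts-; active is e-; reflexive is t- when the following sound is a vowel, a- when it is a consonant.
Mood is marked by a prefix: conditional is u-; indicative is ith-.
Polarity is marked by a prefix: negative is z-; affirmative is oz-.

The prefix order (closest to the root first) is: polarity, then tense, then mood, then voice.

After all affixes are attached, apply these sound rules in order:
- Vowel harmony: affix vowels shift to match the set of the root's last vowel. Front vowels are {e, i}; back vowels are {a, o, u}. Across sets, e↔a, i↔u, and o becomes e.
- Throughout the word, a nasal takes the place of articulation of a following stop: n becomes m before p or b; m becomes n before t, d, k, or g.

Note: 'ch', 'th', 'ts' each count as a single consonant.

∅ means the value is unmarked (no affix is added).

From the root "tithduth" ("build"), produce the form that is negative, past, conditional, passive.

Attach polarity negative z- → ztithduth.
Attach tense past ze- → zeztithduth.
Attach mood conditional u- → uzeztithduth.
voice = passive: zero marking, form stays uzeztithduth.
Apply vowel harmony: uzeztithduth → uzaztithduth.
Nasal assimilation: no change.

uzaztithduth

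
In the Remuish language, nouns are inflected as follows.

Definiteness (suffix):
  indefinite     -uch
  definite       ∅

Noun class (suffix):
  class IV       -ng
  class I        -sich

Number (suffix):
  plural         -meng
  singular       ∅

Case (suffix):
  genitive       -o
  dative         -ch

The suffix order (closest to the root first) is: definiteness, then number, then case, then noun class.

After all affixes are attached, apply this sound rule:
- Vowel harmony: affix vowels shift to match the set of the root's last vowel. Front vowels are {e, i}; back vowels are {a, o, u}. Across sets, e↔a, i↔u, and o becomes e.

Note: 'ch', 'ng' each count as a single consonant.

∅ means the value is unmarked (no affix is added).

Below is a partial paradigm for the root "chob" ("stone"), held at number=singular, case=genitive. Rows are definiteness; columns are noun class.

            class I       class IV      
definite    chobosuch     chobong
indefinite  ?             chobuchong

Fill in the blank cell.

chobuchosuch

Attach definiteness indefinite -uch → chobuch.
number = singular: zero marking, form stays chobuch.
Attach case genitive -o → chobucho.
Attach noun class class I -sich → chobuchosich.
Apply vowel harmony: chobuchosich → chobuchosuch.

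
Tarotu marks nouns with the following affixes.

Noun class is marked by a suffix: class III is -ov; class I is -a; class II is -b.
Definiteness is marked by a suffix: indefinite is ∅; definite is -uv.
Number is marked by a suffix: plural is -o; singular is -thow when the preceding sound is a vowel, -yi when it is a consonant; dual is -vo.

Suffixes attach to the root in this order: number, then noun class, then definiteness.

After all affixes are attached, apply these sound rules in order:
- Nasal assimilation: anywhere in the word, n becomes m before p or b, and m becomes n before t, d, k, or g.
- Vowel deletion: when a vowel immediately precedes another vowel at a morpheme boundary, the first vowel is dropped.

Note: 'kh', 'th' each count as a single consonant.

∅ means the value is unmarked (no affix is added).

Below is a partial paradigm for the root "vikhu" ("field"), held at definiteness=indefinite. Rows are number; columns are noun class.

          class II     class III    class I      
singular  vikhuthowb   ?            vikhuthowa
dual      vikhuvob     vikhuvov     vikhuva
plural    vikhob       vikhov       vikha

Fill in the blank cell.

vikhuthowov

Attach number singular -thow (after vowel 'u') → vikhuthow.
Attach noun class class III -ov → vikhuthowov.
definiteness = indefinite: zero marking, form stays vikhuthowov.
Nasal assimilation: no change.
Vowel deletion: no change.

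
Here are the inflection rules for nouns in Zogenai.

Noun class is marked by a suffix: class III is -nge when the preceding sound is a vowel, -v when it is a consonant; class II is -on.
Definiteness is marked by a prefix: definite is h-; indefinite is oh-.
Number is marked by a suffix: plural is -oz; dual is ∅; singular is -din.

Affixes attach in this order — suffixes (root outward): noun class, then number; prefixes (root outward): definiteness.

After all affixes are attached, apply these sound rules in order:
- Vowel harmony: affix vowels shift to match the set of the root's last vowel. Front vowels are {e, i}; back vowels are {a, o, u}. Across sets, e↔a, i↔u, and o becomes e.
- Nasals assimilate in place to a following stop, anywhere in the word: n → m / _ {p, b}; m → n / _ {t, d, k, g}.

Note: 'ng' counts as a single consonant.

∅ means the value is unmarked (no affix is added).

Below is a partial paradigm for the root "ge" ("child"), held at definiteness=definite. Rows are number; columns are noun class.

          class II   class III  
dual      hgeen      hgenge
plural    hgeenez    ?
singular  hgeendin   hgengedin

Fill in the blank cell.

hgengeez

Attach definiteness definite h- → hge.
Attach noun class class III -nge (after vowel 'e') → hgenge.
Attach number plural -oz → hgengeoz.
Apply vowel harmony: hgengeoz → hgengeez.
Nasal assimilation: no change.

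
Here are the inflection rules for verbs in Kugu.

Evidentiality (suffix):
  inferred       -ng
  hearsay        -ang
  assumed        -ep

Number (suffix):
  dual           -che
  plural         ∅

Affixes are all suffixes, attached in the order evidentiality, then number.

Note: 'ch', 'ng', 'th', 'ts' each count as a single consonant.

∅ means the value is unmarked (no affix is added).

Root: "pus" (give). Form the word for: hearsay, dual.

Attach evidentiality hearsay -ang → pusang.
Attach number dual -che → pusangche.

pusangche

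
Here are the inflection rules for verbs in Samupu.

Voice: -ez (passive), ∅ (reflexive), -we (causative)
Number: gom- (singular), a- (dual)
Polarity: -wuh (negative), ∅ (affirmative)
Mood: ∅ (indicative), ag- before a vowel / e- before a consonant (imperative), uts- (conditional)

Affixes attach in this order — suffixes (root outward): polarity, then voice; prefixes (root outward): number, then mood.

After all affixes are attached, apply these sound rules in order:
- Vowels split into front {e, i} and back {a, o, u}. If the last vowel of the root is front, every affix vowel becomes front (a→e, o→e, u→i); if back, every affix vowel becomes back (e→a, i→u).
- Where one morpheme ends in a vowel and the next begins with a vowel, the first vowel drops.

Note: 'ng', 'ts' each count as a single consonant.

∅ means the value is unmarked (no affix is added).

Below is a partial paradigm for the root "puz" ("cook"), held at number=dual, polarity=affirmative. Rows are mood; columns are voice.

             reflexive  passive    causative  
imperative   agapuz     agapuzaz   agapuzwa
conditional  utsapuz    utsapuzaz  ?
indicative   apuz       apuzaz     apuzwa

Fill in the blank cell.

utsapuzwa

Attach number dual a- → apuz.
Attach mood conditional uts- → utsapuz.
polarity = affirmative: zero marking, form stays utsapuz.
Attach voice causative -we → utsapuzwe.
Apply vowel harmony: utsapuzwe → utsapuzwa.
Vowel deletion: no change.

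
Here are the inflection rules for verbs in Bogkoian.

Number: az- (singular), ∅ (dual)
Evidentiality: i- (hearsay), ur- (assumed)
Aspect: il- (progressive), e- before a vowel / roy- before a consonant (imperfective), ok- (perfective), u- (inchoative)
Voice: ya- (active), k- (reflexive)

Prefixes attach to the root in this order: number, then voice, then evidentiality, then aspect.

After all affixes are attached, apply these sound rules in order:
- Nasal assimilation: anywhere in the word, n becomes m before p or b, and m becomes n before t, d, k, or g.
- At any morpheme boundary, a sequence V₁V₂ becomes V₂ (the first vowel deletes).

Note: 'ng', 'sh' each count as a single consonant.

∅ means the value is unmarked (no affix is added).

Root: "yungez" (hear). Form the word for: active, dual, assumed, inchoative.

number = dual: zero marking, form stays yungez.
Attach voice active ya- → yayungez.
Attach evidentiality assumed ur- → uryayungez.
Attach aspect inchoative u- → uuryayungez.
Nasal assimilation: no change.
Apply vowel deletion: uuryayungez → uryayungez.

uryayungez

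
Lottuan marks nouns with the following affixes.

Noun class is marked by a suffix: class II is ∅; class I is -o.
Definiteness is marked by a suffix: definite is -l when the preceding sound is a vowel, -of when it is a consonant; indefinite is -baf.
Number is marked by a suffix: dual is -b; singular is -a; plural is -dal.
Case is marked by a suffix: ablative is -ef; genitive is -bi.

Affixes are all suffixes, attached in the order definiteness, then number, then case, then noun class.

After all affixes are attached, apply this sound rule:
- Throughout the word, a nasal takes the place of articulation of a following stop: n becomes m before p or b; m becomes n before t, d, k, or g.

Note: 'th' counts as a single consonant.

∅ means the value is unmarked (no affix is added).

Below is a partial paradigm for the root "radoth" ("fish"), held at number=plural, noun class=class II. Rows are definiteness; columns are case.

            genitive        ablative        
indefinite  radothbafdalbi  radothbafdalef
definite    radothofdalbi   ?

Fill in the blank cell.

Attach definiteness definite -of (after consonant 'th') → radothof.
Attach number plural -dal → radothofdal.
Attach case ablative -ef → radothofdalef.
noun class = class II: zero marking, form stays radothofdalef.
Nasal assimilation: no change.

radothofdalef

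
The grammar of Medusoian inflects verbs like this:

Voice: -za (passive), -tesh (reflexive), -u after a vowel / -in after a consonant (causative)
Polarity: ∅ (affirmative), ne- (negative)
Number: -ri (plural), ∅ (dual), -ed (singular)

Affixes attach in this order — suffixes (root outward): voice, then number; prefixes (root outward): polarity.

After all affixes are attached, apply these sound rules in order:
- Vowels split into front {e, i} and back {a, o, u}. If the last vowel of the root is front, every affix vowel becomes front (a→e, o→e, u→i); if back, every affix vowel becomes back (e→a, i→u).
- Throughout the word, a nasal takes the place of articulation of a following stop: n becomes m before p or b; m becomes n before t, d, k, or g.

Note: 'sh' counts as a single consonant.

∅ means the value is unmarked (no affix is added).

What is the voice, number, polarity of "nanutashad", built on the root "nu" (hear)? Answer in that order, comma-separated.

Segment: ne-nu-tesh-ed.
voice: -tesh → reflexive.
number: -ed → singular.
polarity: ne- → negative.

reflexive, singular, negative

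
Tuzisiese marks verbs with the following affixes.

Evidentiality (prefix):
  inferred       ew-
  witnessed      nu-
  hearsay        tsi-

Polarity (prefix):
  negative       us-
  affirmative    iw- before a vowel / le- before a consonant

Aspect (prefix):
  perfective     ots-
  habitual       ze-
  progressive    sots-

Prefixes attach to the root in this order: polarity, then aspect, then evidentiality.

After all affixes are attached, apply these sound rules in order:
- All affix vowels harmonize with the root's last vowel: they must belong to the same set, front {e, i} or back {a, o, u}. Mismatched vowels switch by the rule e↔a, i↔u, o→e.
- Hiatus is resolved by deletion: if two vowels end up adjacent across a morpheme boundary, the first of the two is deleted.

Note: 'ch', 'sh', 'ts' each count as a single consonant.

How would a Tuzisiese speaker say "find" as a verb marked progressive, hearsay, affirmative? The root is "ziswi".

tsisetsleziswi

Attach polarity affirmative le- (before consonant 'z') → leziswi.
Attach aspect progressive sots- → sotsleziswi.
Attach evidentiality hearsay tsi- → tsisotsleziswi.
Apply vowel harmony: tsisotsleziswi → tsisetsleziswi.
Vowel deletion: no change.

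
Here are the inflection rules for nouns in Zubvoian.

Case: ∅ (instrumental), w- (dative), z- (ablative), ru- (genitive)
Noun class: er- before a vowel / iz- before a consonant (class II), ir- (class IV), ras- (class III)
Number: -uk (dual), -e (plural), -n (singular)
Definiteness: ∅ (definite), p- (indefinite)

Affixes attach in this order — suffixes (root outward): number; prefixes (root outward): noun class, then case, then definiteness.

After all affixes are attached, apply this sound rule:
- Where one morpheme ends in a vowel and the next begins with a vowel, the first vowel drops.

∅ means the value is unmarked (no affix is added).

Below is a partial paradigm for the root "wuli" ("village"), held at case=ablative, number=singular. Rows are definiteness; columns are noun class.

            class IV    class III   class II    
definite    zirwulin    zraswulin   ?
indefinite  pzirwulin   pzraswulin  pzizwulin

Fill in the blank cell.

zizwulin

Attach noun class class II iz- (before consonant 'w') → izwuli.
Attach case ablative z- → zizwuli.
Attach number singular -n → zizwulin.
definiteness = definite: zero marking, form stays zizwulin.
Vowel deletion: no change.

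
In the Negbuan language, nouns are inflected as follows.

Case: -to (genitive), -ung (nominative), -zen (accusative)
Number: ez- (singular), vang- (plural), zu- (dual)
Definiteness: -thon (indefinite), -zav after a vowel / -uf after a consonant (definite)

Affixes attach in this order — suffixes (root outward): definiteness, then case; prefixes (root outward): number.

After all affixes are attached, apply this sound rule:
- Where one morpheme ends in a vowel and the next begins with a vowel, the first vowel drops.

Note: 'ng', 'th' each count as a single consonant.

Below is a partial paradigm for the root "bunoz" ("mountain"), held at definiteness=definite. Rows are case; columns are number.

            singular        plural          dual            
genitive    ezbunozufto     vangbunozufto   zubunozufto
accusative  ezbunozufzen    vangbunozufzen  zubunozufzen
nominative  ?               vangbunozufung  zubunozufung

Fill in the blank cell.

ezbunozufung

Attach number singular ez- → ezbunoz.
Attach definiteness definite -uf (after consonant 'z') → ezbunozuf.
Attach case nominative -ung → ezbunozufung.
Vowel deletion: no change.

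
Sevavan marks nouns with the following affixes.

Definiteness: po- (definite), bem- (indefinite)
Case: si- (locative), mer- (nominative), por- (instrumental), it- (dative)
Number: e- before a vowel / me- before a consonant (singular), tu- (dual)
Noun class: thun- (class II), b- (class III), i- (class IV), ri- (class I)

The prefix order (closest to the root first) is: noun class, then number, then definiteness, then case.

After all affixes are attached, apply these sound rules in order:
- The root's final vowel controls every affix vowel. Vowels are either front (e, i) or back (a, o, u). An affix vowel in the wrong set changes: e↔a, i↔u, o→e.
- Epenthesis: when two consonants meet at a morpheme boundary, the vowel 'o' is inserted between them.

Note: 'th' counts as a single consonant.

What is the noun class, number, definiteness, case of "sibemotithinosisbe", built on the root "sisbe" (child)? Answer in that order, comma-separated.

class II, dual, indefinite, locative

Segment: si-bem-tu-thun-sisbe.
noun class: thun- → class II.
number: tu- → dual.
definiteness: bem- → indefinite.
case: si- → locative.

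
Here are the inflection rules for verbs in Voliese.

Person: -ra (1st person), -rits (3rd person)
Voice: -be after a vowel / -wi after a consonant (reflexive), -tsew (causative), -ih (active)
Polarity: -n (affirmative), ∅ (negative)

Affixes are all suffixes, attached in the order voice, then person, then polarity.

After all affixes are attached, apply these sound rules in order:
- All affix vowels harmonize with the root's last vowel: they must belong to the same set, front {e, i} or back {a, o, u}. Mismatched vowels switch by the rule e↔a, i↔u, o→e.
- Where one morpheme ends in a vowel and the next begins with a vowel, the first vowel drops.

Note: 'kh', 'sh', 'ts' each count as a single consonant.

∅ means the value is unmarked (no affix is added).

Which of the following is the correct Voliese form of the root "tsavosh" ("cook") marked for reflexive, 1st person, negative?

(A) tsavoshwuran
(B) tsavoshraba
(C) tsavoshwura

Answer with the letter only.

C

Attach voice reflexive -wi (after consonant 'sh') → tsavoshwi.
Attach person 1st person -ra → tsavoshwira.
polarity = negative: zero marking, form stays tsavoshwira.
Apply vowel harmony: tsavoshwira → tsavoshwura.
Vowel deletion: no change.
So the correct form is tsavoshwura, option (C).
(B) tsavoshraba is wrong: it has the affixes in the wrong order.
(A) tsavoshwuran is wrong: it uses affirmative instead of negative for polarity.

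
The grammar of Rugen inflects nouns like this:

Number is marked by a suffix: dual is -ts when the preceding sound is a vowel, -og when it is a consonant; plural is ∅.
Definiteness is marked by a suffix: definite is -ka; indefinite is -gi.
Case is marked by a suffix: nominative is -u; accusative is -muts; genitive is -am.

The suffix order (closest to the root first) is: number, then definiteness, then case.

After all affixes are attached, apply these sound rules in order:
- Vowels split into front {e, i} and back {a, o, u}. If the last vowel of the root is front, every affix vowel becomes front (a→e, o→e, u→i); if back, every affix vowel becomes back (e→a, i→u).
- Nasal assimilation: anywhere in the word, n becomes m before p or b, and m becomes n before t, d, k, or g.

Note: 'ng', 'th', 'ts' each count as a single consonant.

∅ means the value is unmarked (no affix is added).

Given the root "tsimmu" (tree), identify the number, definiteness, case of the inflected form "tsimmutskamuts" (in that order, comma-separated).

dual, definite, accusative

Segment: tsimmu-ts-ka-muts.
number: -ts/og → dual.
definiteness: -ka → definite.
case: -muts → accusative.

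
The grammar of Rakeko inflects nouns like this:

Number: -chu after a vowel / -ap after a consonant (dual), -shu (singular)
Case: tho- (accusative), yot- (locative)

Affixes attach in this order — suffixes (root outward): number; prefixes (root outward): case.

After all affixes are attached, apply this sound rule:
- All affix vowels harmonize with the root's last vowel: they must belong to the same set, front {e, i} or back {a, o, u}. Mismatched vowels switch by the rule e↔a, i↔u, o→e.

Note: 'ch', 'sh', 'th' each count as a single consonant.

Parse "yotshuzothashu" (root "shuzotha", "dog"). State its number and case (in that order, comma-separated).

singular, locative

Segment: yot-shuzotha-shu.
number: -shu → singular.
case: yot- → locative.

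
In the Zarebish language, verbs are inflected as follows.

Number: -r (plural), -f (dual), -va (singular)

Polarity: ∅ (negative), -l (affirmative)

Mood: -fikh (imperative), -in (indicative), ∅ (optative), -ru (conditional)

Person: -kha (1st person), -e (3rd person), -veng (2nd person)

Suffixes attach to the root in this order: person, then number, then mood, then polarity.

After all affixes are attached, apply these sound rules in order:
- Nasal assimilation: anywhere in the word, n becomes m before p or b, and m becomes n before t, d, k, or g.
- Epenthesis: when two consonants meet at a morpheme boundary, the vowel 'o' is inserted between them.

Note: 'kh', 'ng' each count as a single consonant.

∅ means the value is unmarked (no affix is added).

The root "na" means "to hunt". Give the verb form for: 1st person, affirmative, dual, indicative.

nakhafinol

Attach person 1st person -kha → nakha.
Attach number dual -f → nakhaf.
Attach mood indicative -in → nakhafin.
Attach polarity affirmative -l → nakhafinl.
Nasal assimilation: no change.
Apply epenthesis: nakhafinl → nakhafinol.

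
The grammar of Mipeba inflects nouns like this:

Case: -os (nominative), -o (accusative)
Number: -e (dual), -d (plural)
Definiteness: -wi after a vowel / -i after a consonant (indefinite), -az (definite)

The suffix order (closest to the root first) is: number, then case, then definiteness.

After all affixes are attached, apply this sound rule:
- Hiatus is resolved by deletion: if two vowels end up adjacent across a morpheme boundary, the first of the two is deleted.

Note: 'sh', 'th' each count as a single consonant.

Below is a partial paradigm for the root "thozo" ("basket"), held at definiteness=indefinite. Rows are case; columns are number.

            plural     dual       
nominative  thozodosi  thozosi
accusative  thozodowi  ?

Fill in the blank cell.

thozowi

Attach number dual -e → thozoe.
Attach case accusative -o → thozoeo.
Attach definiteness indefinite -wi (after vowel 'o') → thozoeowi.
Apply vowel deletion: thozoeowi → thozowi.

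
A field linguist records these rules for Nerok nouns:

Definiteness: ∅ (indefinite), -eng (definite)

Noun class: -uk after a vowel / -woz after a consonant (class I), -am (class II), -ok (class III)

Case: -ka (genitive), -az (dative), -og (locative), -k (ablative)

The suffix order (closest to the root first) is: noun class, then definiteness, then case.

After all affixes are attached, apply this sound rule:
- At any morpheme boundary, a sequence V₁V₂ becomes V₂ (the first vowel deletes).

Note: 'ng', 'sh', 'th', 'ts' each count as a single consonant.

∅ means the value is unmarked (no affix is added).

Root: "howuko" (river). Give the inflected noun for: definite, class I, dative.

Attach noun class class I -uk (after vowel 'o') → howukouk.
Attach definiteness definite -eng → howukoukeng.
Attach case dative -az → howukoukengaz.
Apply vowel deletion: howukoukengaz → howukukengaz.

howukukengaz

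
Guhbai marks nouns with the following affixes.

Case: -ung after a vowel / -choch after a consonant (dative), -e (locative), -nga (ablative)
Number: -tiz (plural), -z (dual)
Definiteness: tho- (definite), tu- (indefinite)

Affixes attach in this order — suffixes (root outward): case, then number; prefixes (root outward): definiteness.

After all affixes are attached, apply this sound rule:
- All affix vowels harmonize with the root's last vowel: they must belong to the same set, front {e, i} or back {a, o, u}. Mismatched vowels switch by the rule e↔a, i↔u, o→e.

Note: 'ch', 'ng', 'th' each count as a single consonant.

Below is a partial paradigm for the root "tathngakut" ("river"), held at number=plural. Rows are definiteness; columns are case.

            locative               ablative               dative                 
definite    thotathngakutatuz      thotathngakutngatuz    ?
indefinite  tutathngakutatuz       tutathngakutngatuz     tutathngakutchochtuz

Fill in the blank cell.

thotathngakutchochtuz

Attach case dative -choch (after consonant 't') → tathngakutchoch.
Attach definiteness definite tho- → thotathngakutchoch.
Attach number plural -tiz → thotathngakutchochtiz.
Apply vowel harmony: thotathngakutchochtiz → thotathngakutchochtuz.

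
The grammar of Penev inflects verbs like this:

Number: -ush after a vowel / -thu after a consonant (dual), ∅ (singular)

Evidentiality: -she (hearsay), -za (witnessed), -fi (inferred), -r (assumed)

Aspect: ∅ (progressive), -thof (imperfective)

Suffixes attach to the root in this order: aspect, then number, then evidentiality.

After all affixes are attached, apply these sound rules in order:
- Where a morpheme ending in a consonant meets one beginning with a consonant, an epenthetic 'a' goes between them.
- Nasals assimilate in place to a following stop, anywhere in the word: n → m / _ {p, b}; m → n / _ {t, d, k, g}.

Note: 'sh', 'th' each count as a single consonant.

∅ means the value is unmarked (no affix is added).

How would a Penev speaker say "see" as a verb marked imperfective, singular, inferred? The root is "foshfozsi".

Attach aspect imperfective -thof → foshfozsithof.
number = singular: zero marking, form stays foshfozsithof.
Attach evidentiality inferred -fi → foshfozsithoffi.
Apply epenthesis: foshfozsithoffi → foshfozsithofafi.
Nasal assimilation: no change.

foshfozsithofafi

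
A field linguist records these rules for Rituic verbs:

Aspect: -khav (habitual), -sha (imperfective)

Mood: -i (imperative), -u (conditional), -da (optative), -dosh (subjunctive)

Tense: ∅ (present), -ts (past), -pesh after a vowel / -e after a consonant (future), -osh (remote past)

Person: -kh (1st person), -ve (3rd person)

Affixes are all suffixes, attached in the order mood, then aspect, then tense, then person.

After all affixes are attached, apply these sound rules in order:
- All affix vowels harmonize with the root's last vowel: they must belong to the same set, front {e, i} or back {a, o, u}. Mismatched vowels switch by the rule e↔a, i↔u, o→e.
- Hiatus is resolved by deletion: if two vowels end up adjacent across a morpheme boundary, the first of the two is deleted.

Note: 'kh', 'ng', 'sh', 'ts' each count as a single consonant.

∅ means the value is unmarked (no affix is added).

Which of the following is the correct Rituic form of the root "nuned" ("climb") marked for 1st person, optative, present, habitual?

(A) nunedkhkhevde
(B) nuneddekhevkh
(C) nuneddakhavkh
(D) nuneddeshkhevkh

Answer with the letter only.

B

Attach mood optative -da → nunedda.
Attach aspect habitual -khav → nuneddakhav.
tense = present: zero marking, form stays nuneddakhav.
Attach person 1st person -kh → nuneddakhavkh.
Apply vowel harmony: nuneddakhavkh → nuneddekhevkh.
Vowel deletion: no change.
So the correct form is nuneddekhevkh, option (B).
(D) nuneddeshkhevkh is wrong: it uses subjunctive instead of optative for mood.
(A) nunedkhkhevde is wrong: it has the affixes in the wrong order.
(C) nuneddakhavkh is wrong: it fails to apply the sound rule(s).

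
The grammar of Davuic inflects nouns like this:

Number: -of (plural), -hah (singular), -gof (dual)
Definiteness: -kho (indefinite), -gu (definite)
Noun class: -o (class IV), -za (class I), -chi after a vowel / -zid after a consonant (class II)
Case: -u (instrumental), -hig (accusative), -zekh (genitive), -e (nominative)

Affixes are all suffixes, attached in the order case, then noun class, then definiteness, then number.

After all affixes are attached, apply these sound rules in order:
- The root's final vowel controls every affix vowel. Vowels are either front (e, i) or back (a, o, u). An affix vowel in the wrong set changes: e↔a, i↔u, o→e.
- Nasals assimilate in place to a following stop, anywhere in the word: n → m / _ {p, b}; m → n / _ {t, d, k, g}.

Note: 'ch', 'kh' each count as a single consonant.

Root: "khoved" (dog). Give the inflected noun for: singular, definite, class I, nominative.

khovedezegiheh

Attach case nominative -e → khovede.
Attach noun class class I -za → khovedeza.
Attach definiteness definite -gu → khovedezagu.
Attach number singular -hah → khovedezaguhah.
Apply vowel harmony: khovedezaguhah → khovedezegiheh.
Nasal assimilation: no change.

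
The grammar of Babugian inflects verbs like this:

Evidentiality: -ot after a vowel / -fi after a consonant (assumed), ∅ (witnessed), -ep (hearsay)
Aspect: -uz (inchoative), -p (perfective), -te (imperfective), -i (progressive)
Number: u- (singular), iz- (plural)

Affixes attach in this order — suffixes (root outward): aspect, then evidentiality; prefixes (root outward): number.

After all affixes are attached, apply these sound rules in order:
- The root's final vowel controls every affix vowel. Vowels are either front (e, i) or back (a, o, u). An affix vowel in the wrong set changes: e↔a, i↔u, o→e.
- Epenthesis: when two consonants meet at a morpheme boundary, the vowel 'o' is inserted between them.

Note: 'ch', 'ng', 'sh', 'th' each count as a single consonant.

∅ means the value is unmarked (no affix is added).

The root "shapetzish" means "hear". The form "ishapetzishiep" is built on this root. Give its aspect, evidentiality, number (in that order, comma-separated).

Segment: u-shapetzish-i-ep.
aspect: -i → progressive.
evidentiality: -ep → hearsay.
number: u- → singular.

progressive, hearsay, singular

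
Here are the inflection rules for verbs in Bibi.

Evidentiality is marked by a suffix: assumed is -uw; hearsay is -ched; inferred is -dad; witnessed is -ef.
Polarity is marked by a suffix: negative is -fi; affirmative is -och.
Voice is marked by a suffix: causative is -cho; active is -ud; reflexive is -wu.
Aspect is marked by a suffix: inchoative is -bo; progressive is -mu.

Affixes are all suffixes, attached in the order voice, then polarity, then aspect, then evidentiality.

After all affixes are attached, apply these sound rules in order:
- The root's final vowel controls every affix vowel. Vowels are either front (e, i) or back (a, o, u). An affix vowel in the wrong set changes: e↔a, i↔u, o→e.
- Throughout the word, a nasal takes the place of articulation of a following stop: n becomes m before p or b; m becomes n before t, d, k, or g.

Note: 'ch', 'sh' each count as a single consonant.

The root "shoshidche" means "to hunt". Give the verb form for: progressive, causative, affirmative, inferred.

Attach voice causative -cho → shoshidchecho.
Attach polarity affirmative -och → shoshidchechooch.
Attach aspect progressive -mu → shoshidchechoochmu.
Attach evidentiality inferred -dad → shoshidchechoochmudad.
Apply vowel harmony: shoshidchechoochmudad → shoshidchecheechmided.
Nasal assimilation: no change.

shoshidchecheechmided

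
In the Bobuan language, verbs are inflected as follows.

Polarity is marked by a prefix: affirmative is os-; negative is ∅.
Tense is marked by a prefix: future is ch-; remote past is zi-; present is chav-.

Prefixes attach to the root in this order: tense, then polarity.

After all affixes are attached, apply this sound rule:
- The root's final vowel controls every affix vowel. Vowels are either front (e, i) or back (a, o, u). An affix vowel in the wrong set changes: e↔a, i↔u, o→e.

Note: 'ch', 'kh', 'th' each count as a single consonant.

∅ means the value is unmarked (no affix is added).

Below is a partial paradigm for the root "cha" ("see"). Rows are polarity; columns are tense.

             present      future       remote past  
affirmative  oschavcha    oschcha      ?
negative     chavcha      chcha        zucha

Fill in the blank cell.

Attach tense remote past zi- → zicha.
Attach polarity affirmative os- → oszicha.
Apply vowel harmony: oszicha → oszucha.

oszucha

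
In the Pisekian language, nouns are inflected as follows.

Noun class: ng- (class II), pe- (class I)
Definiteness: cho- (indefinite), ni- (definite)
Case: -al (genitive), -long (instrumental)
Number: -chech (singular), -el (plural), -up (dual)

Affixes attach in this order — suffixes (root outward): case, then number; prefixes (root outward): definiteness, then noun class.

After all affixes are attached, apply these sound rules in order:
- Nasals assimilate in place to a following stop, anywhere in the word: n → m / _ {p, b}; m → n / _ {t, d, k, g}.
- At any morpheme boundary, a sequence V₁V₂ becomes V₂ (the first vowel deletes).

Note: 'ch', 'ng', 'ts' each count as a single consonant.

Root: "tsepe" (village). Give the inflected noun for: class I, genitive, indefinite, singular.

pechotsepalchech

Attach definiteness indefinite cho- → chotsepe.
Attach case genitive -al → chotsepeal.
Attach number singular -chech → chotsepealchech.
Attach noun class class I pe- → pechotsepealchech.
Nasal assimilation: no change.
Apply vowel deletion: pechotsepealchech → pechotsepalchech.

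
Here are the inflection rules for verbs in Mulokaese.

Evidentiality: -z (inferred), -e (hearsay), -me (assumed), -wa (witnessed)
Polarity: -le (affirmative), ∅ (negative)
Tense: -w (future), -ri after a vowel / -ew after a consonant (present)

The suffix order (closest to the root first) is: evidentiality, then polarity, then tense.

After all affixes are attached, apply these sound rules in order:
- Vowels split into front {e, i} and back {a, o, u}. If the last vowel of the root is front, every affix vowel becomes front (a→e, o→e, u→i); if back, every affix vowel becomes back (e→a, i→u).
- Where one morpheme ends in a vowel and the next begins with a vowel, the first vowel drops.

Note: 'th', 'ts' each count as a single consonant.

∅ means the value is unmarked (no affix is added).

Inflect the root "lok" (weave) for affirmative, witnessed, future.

Attach evidentiality witnessed -wa → lokwa.
Attach polarity affirmative -le → lokwale.
Attach tense future -w → lokwalew.
Apply vowel harmony: lokwalew → lokwalaw.
Vowel deletion: no change.

lokwalaw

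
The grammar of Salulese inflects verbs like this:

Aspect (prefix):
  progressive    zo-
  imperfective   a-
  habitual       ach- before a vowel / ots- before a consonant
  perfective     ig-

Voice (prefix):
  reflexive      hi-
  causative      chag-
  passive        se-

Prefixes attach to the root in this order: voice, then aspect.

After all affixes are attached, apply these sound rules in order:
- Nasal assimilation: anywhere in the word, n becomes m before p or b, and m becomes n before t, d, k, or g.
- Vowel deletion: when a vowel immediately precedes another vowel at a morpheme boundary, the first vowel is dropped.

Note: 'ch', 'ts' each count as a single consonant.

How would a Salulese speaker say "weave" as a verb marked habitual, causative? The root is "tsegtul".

otschagtsegtul

Attach voice causative chag- → chagtsegtul.
Attach aspect habitual ots- (before consonant 'ch') → otschagtsegtul.
Nasal assimilation: no change.
Vowel deletion: no change.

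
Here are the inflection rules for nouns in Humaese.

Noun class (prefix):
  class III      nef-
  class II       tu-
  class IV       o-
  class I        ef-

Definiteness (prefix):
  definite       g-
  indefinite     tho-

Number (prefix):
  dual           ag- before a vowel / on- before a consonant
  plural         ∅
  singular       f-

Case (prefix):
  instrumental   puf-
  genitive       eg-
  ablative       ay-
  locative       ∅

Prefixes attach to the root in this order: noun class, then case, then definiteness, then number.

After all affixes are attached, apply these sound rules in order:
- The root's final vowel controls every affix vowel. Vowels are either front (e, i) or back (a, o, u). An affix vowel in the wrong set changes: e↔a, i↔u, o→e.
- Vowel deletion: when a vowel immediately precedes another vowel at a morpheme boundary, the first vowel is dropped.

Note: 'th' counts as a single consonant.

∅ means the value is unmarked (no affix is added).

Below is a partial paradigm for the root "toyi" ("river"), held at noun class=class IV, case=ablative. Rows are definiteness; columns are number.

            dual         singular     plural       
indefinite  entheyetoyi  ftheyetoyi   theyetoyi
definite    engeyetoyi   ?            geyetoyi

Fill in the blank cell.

fgeyetoyi

Attach noun class class IV o- → otoyi.
Attach case ablative ay- → ayotoyi.
Attach definiteness definite g- → gayotoyi.
Attach number singular f- → fgayotoyi.
Apply vowel harmony: fgayotoyi → fgeyetoyi.
Vowel deletion: no change.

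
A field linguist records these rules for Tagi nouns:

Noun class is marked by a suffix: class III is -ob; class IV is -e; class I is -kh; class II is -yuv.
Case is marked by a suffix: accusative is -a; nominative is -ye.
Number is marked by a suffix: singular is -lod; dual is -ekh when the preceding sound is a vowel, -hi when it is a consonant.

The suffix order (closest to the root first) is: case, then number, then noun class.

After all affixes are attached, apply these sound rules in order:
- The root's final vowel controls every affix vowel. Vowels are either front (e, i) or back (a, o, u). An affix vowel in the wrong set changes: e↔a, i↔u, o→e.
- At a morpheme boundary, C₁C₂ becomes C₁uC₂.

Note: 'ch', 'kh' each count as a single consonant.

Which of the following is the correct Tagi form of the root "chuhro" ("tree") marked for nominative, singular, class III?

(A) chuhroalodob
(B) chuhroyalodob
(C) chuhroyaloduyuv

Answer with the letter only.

Attach case nominative -ye → chuhroye.
Attach number singular -lod → chuhroyelod.
Attach noun class class III -ob → chuhroyelodob.
Apply vowel harmony: chuhroyelodob → chuhroyalodob.
Epenthesis: no change.
So the correct form is chuhroyalodob, option (B).
(C) chuhroyaloduyuv is wrong: it uses class II instead of class III for noun class.
(A) chuhroalodob is wrong: it uses accusative instead of nominative for case.

B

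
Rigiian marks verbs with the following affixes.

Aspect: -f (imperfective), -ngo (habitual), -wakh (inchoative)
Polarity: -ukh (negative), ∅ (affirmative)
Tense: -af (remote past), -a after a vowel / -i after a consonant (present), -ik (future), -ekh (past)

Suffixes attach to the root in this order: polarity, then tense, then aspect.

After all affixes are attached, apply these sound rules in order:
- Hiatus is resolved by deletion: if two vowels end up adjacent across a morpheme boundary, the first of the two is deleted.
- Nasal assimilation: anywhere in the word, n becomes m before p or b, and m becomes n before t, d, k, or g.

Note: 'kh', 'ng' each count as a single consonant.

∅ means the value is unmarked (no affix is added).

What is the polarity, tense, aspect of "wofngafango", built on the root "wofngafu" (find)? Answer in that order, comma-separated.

Segment: wofngafu-a-ngo.
polarity: ∅ → affirmative.
tense: -a/i → present.
aspect: -ngo → habitual.

affirmative, present, habitual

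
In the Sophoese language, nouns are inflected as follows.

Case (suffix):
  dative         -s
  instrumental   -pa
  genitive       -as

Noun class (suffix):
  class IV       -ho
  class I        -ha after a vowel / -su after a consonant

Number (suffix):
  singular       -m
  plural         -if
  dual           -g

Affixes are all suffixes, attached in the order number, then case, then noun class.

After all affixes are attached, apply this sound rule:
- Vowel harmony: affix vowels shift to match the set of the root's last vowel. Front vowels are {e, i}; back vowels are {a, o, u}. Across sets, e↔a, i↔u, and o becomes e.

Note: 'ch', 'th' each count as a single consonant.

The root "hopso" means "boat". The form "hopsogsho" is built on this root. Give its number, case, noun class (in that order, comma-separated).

Segment: hopso-g-s-ho.
number: -g → dual.
case: -s → dative.
noun class: -ho → class IV.

dual, dative, class IV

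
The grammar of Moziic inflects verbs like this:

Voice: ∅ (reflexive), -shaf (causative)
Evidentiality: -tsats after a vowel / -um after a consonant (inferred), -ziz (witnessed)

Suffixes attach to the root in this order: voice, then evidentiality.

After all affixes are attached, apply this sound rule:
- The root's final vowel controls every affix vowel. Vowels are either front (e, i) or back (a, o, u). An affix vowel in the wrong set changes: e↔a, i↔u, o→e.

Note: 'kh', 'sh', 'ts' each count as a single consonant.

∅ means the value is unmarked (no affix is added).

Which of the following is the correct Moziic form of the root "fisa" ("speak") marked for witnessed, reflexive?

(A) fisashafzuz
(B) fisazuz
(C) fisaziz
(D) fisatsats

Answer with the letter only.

B

voice = reflexive: zero marking, form stays fisa.
Attach evidentiality witnessed -ziz → fisaziz.
Apply vowel harmony: fisaziz → fisazuz.
So the correct form is fisazuz, option (B).
(D) fisatsats is wrong: it uses inferred instead of witnessed for evidentiality.
(C) fisaziz is wrong: it fails to apply the sound rule(s).
(A) fisashafzuz is wrong: it uses causative instead of reflexive for voice.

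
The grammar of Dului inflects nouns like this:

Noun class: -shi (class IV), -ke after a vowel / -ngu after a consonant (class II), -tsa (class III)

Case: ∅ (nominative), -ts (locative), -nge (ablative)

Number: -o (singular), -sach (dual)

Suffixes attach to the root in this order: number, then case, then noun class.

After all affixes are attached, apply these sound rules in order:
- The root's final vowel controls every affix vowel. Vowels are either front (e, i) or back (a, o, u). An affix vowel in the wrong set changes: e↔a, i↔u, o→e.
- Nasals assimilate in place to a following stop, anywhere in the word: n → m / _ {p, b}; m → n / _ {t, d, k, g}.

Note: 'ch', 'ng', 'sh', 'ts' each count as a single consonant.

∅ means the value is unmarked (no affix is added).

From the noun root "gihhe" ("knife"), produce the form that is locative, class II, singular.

gihheetsngi

Attach number singular -o → gihheo.
Attach case locative -ts → gihheots.
Attach noun class class II -ngu (after consonant 'ts') → gihheotsngu.
Apply vowel harmony: gihheotsngu → gihheetsngi.
Nasal assimilation: no change.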